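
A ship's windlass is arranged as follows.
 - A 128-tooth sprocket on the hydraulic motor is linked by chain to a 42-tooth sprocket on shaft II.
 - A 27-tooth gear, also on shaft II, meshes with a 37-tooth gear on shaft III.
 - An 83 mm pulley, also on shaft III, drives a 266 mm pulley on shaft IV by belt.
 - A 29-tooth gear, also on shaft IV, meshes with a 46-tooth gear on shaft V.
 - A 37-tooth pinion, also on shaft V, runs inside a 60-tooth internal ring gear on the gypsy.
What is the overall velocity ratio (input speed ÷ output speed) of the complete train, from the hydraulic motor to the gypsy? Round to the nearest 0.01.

Each stage contributes driven/driver: chain 42/128 = 0.32812, gear mesh 37/27 = 1.3704, belt 266/83 = 3.2048, gear mesh 46/29 = 1.5862, internal gear 60/37 = 1.6216.
Overall: 0.32812 × 1.3704 × 3.2048 × 1.5862 × 1.6216 = 3.7067.

3.71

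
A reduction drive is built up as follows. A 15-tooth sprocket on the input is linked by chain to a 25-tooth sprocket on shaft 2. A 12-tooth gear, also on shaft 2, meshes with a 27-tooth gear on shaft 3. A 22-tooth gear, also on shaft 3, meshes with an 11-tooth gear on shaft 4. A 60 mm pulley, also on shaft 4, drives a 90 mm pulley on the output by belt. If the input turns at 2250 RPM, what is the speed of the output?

Chain: ratio = 25/15 = 1.6667, so shaft 2 turns at 2250 / 1.6667 = 1350 RPM.
Gear mesh: ratio = 27/12 = 2.25, so shaft 3 turns at 1350 / 2.25 = 600 RPM.
Gear mesh: ratio = 11/22 = 0.5, so shaft 4 turns at 600 / 0.5 = 1200 RPM.
Belt: ratio = 90/60 = 1.5, so the output turns at 1200 / 1.5 = 800 RPM.

800 RPM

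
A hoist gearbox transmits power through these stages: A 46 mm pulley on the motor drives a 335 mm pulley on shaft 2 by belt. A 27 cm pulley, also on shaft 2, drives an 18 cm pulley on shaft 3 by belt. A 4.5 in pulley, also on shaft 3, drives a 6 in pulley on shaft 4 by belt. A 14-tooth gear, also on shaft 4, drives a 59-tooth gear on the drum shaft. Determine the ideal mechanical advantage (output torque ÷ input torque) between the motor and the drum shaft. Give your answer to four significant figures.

Each stage contributes driven/driver: belt 335/46 = 7.2826, belt 18/27 = 0.66667, belt 6/4.5 = 1.3333, gear mesh 59/14 = 4.2143.
Overall: 7.2826 × 0.66667 × 1.3333 × 4.2143 = 27.281.

27.28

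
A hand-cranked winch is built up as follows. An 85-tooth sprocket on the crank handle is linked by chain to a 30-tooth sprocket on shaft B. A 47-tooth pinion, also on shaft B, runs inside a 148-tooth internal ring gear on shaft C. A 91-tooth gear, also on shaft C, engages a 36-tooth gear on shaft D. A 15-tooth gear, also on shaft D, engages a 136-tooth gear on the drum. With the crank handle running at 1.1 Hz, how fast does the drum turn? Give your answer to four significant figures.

0.2759 Hz

chain 30/85 = 0.35294 → 1.1/0.35294 = 3.1167 Hz
internal gear 148/47 = 3.1489 → 3.1167/3.1489 = 0.98975 Hz
gear mesh 36/91 = 0.3956 → 0.98975/0.3956 = 2.5019 Hz
gear mesh 136/15 = 9.0667 → 2.5019/9.0667 = 0.27594 Hz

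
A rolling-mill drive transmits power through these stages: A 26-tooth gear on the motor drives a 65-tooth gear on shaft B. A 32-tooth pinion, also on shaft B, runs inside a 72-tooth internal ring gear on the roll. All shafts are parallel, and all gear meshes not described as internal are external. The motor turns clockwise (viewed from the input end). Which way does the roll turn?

the motor → shaft B: external mesh, 1 reversal → CCW.
shaft B → the roll: internal mesh, same direction → CCW.
1 reversal in total — an odd number — so the roll turns opposite to the motor.

counterclockwise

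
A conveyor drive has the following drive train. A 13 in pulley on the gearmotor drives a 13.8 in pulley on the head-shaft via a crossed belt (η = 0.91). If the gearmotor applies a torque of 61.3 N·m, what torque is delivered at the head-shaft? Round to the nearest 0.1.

59.2 N·m

belt 13.8/13 = 1.0615 → τ = 61.3·1.0615·0.91 = 59.216 N·m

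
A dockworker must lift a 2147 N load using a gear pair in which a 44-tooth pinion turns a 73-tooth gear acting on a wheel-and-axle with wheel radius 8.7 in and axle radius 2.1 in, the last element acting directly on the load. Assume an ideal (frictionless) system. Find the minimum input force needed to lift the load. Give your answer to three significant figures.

Gear pair MA = 73/44 = 1.6591.
Wheel-and-axle MA = R/r = 8.7/2.1 = 4.1429.
Combined ideal MA = 1.6591 × 4.1429 = 6.8734.
Effort = load / MA = 2147 / 6.8734 = 312.36 N.

312 N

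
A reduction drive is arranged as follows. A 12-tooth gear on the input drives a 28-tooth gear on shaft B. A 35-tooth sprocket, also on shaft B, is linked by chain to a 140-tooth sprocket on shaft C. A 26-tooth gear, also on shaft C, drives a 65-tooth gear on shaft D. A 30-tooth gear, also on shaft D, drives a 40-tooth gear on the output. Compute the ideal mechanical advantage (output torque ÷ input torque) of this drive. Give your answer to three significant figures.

31.1

Each stage contributes driven/driver: gear mesh 28/12 = 2.3333, chain 140/35 = 4, gear mesh 65/26 = 2.5, gear mesh 40/30 = 1.3333.
Overall: 2.3333 × 4 × 2.5 × 1.3333 = 31.111.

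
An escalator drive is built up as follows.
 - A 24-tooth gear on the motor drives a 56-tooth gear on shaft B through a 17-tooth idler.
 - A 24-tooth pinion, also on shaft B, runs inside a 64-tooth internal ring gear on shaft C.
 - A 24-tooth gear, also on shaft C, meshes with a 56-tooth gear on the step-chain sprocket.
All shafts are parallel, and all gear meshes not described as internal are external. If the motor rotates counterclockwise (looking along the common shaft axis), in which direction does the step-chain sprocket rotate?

the motor → shaft B: driver → idler → driven is 2 external meshes, 2 reversals → CCW.
shaft B → shaft C: internal mesh, same direction → CCW.
shaft C → the step-chain sprocket: external mesh, 1 reversal → CW.
3 reversals in total — an odd number — so the step-chain sprocket turns opposite to the motor.

clockwise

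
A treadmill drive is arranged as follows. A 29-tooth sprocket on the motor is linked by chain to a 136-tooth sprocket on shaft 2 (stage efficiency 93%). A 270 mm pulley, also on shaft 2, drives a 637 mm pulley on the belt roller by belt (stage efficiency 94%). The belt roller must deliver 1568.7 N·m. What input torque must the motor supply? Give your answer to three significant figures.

Overall ratio R = 4.6897 × 2.3593 = 11.064; overall efficiency η = 0.93 × 0.94 = 0.8742.
Input torque = output torque / (R × η) = 1568.7 / (11.064 × 0.8742) = 162.19 N·m.

162 N·m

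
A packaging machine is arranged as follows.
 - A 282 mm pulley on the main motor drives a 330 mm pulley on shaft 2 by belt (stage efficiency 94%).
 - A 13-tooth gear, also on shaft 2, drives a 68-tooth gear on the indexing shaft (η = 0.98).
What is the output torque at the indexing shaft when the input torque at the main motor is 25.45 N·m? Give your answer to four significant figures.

143.5 N·m

After the belt (330/282): 25.45 × 1.1702 × 0.94 = 27.995 N·m
After the gear mesh (68/13): 27.995 × 5.2308 × 0.98 = 143.51 N·m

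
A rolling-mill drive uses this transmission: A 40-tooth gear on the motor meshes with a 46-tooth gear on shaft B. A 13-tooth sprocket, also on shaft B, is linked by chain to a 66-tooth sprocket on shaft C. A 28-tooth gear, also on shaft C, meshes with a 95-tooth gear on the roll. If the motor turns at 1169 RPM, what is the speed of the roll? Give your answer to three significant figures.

gear mesh 46/40 = 1.15 → 1169/1.15 = 1016.5 RPM
chain 66/13 = 5.0769 → 1016.5/5.0769 = 200.22 RPM
gear mesh 95/28 = 3.3929 → 200.22/3.3929 = 59.013 RPM

59.0 RPM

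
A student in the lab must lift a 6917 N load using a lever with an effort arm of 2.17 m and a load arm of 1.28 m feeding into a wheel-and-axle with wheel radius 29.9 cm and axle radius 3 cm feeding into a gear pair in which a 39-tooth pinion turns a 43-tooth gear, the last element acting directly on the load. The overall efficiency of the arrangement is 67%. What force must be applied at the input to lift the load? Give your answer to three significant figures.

Lever MA = effort arm / load arm = 2.17/1.28 = 1.6953.
Wheel-and-axle MA = R/r = 29.9/3 = 9.9667.
Gear pair MA = 43/39 = 1.1026.
Combined ideal MA = 1.6953 × 9.9667 × 1.1026 = 18.63.
Actual MA = 18.63 × 0.67 = 12.482.
Effort = load / actual MA = 6917 / 12.482 = 554.17 N.

554 N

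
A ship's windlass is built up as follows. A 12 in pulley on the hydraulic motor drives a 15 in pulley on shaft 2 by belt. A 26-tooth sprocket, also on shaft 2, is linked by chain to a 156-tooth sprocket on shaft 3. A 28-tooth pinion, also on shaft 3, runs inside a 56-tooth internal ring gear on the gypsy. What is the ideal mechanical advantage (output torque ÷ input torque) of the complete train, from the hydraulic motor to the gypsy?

15

Each stage contributes driven/driver: belt 15/12 = 1.25, chain 156/26 = 6, internal gear 56/28 = 2.
Overall: 1.25 × 6 × 2 = 15.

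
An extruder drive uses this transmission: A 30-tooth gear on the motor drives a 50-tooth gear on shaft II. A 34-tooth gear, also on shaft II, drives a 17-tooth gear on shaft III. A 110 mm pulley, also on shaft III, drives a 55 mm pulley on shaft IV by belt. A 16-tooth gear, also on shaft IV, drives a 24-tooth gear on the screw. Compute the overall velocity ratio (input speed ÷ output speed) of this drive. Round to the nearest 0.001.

0.625

Each stage contributes driven/driver: gear mesh 50/30 = 1.6667, gear mesh 17/34 = 0.5, belt 55/110 = 0.5, gear mesh 24/16 = 1.5.
Overall: 1.6667 × 0.5 × 0.5 × 1.5 = 0.625.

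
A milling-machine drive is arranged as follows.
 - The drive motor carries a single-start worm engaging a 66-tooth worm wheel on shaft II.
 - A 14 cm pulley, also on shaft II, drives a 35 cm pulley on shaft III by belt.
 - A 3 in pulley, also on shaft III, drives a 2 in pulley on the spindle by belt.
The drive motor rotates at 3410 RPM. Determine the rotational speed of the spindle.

31 RPM

worm 66/1 = 66 → 3410/66 = 51.667 RPM
belt 35/14 = 2.5 → 51.667/2.5 = 20.667 RPM
belt 2/3 = 0.66667 → 20.667/0.66667 = 31 RPM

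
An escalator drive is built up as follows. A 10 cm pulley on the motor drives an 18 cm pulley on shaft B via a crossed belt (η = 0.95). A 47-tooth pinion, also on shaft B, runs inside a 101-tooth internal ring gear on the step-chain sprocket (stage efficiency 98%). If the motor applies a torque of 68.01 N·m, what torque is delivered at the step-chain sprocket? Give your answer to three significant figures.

Belt: ratio = 18/10 = 1.8; torque at shaft B = 68.01 × 1.8 × 0.95 = 116.3 N·m.
Internal gear: ratio = 101/47 = 2.1489; torque at the step-chain sprocket = 116.3 × 2.1489 × 0.98 = 244.92 N·m.

245 N·m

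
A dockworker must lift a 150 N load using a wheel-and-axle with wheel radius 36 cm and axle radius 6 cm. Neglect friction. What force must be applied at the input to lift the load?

25 N

Wheel-and-axle MA = R/r = 36/6 = 6.
Effort = load / MA = 150 / 6 = 25 N.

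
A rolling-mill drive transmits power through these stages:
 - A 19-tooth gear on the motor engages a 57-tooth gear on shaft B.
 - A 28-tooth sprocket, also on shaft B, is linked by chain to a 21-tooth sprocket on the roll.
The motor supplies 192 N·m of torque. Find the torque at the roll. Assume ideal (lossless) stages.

432 N·m

gear mesh 57/19 = 3 → τ = 192·3 = 576 N·m
chain 21/28 = 0.75 → τ = 576·0.75 = 432 N·m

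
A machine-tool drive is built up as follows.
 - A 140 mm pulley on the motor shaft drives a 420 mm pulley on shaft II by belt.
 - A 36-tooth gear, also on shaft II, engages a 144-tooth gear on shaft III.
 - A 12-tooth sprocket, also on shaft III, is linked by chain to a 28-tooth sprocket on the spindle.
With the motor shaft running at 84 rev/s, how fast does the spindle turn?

the motor shaft → shaft II (belt, 420/140): 84 ÷ 3 = 28 rev/s
shaft II → shaft III (gear mesh, 144/36): 28 ÷ 4 = 7 rev/s
shaft III → the spindle (chain, 28/12): 7 ÷ 2.3333 = 3 rev/s

3 rev/s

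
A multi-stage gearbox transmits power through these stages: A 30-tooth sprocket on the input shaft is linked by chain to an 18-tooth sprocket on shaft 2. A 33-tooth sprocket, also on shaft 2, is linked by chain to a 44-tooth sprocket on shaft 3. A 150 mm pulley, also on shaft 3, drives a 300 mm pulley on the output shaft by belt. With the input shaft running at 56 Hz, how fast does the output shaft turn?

the input shaft → shaft 2 (chain, 18/30): 56 ÷ 0.6 = 93.333 Hz
shaft 2 → shaft 3 (chain, 44/33): 93.333 ÷ 1.3333 = 70 Hz
shaft 3 → the output shaft (belt, 300/150): 70 ÷ 2 = 35 Hz

35 Hz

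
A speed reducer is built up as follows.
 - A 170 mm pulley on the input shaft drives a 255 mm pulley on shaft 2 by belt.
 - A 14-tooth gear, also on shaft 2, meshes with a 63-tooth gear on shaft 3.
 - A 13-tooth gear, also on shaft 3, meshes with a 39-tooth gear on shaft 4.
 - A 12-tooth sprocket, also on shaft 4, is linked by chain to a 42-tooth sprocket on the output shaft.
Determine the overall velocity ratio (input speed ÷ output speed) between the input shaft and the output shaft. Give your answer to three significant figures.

Each stage contributes driven/driver: belt 255/170 = 1.5, gear mesh 63/14 = 4.5, gear mesh 39/13 = 3, chain 42/12 = 3.5.
Overall: 1.5 × 4.5 × 3 × 3.5 = 70.875.

70.9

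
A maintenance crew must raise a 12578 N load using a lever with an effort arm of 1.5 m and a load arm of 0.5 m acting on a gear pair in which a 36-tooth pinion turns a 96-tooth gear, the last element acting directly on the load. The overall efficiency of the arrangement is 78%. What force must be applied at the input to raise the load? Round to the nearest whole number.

Lever MA = effort arm / load arm = 1.5/0.5 = 3.
Gear pair MA = 96/36 = 2.6667.
Combined ideal MA = 3 × 2.6667 = 8.
Actual MA = 8 × 0.78 = 6.24.
Effort = load / actual MA = 12578 / 6.24 = 2015.7 N.

2016 N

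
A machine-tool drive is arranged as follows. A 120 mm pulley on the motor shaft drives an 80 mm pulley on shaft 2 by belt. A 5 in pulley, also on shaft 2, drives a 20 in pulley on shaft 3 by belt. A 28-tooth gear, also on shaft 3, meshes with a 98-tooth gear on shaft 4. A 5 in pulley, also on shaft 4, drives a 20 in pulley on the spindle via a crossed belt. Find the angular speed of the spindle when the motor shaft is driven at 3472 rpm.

Belt: ratio = 80/120 = 0.66667, so shaft 2 turns at 3472 / 0.66667 = 5208 rpm.
Belt: ratio = 20/5 = 4, so shaft 3 turns at 5208 / 4 = 1302 rpm.
Gear mesh: ratio = 98/28 = 3.5, so shaft 4 turns at 1302 / 3.5 = 372 rpm.
Belt: ratio = 20/5 = 4, so the spindle turns at 372 / 4 = 93 rpm.

93 rpm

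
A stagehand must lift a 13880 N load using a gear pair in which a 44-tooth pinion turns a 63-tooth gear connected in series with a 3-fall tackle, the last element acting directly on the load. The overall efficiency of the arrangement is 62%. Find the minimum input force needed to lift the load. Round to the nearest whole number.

Gear pair MA = 63/44 = 1.4318.
Block-and-tackle MA = number of supporting rope parts = 3.
Combined ideal MA = 1.4318 × 3 = 4.2955.
Actual MA = 4.2955 × 0.62 = 2.6632.
Effort = load / actual MA = 13880 / 2.6632 = 5211.8 N.

5212 N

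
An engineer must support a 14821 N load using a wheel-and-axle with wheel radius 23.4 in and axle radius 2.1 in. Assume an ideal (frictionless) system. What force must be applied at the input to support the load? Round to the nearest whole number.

Wheel-and-axle MA = R/r = 23.4/2.1 = 11.143.
Effort = load / MA = 14821 / 11.143 = 1330.1 N.

1330 N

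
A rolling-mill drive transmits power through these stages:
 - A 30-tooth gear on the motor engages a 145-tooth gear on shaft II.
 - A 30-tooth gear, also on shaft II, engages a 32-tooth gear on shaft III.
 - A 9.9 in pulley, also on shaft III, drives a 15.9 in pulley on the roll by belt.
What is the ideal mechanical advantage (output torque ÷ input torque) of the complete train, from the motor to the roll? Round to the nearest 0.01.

8.28

Each stage contributes driven/driver: gear mesh 145/30 = 4.8333, gear mesh 32/30 = 1.0667, belt 15.9/9.9 = 1.6061.
Overall: 4.8333 × 1.0667 × 1.6061 = 8.2801.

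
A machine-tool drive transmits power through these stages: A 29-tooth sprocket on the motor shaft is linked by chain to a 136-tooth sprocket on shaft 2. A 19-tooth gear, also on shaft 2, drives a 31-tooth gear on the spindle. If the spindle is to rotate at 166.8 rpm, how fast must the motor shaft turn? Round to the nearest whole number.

Overall ratio R = 4.6897 × 1.6316 = 7.6515.
Required input speed = output speed × R = 166.8 × 7.6515 = 1276.3 rpm.

1276 rpm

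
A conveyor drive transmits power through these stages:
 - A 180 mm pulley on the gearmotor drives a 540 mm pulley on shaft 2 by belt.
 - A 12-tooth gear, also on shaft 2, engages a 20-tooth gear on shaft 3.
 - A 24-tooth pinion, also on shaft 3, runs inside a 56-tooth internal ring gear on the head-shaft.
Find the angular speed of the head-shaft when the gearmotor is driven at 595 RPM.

belt 540/180 = 3 → 595/3 = 198.33 RPM
gear mesh 20/12 = 1.6667 → 198.33/1.6667 = 119 RPM
internal gear 56/24 = 2.3333 → 119/2.3333 = 51 RPM

51 RPM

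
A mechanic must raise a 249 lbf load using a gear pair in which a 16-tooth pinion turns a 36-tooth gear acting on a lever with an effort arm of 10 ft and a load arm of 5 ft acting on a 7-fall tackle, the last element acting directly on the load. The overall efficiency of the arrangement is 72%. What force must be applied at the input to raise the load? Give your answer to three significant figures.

11.0 lbf

Gear pair MA = 36/16 = 2.25.
Lever MA = effort arm / load arm = 10/5 = 2.
Block-and-tackle MA = number of supporting rope parts = 7.
Combined ideal MA = 2.25 × 2 × 7 = 31.5.
Actual MA = 31.5 × 0.72 = 22.68.
Effort = load / actual MA = 249 / 22.68 = 10.979 lbf.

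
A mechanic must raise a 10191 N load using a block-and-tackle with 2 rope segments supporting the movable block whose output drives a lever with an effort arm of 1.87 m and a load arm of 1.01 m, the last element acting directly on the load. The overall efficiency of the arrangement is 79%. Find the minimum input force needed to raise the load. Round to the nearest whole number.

3484 N

Block-and-tackle MA = number of supporting rope parts = 2.
Lever MA = effort arm / load arm = 1.87/1.01 = 1.8515.
Combined ideal MA = 2 × 1.8515 = 3.703.
Actual MA = 3.703 × 0.79 = 2.9253.
Effort = load / actual MA = 10191 / 2.9253 = 3483.7 N.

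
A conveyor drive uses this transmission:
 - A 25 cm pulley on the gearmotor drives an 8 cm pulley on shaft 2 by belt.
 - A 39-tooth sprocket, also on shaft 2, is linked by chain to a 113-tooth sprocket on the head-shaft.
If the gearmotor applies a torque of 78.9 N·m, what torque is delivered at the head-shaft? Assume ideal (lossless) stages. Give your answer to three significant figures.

73.2 N·m

Belt: ratio = 8/25 = 0.32; torque at shaft 2 = 78.9 × 0.32 = 25.248 N·m.
Chain: ratio = 113/39 = 2.8974; torque at the head-shaft = 25.248 × 2.8974 = 73.154 N·m.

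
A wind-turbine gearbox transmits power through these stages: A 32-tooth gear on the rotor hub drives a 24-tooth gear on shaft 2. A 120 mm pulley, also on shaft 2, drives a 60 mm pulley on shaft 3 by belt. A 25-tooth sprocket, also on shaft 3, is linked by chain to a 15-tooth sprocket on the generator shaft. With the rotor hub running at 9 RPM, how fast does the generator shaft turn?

40 RPM

the rotor hub → shaft 2 (gear mesh, 24/32): 9 ÷ 0.75 = 12 RPM
shaft 2 → shaft 3 (belt, 60/120): 12 ÷ 0.5 = 24 RPM
shaft 3 → the generator shaft (chain, 15/25): 24 ÷ 0.6 = 40 RPM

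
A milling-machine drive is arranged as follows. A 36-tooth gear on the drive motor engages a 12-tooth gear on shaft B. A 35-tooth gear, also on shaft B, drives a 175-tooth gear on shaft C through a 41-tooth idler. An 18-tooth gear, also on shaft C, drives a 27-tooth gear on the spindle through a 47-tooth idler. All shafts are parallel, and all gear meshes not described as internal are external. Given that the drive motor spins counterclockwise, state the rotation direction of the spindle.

clockwise

the drive motor → shaft B: external mesh, 1 reversal → CW.
shaft B → shaft C: driver → idler → driven is 2 external meshes, 2 reversals → CW.
shaft C → the spindle: driver → idler → driven is 2 external meshes, 2 reversals → CW.
5 reversals in total — an odd number — so the spindle turns opposite to the drive motor.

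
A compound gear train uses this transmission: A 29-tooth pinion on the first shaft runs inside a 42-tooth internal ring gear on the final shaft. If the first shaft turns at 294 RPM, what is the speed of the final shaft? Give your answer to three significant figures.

203 RPM

Internal gear: ratio = 42/29 = 1.4483, so the final shaft turns at 294 / 1.4483 = 203 RPM.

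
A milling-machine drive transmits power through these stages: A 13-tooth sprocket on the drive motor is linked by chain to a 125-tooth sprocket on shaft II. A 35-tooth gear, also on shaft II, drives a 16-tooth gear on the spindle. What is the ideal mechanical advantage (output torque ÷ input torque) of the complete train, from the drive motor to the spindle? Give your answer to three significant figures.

4.40

Each stage contributes driven/driver: chain 125/13 = 9.6154, gear mesh 16/35 = 0.45714.
Overall: 9.6154 × 0.45714 = 4.3956.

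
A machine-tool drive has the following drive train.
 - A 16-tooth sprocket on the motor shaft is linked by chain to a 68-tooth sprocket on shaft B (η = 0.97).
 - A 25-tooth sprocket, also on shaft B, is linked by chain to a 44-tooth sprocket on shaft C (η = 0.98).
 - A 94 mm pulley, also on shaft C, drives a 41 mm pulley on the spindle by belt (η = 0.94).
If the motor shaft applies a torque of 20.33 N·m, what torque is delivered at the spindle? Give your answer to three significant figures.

After the chain (68/16): 20.33 × 4.25 × 0.97 = 83.81 N·m
After the chain (44/25): 83.81 × 1.76 × 0.98 = 144.56 N·m
After the belt (41/94): 144.56 × 0.43617 × 0.94 = 59.268 N·m

59.3 N·m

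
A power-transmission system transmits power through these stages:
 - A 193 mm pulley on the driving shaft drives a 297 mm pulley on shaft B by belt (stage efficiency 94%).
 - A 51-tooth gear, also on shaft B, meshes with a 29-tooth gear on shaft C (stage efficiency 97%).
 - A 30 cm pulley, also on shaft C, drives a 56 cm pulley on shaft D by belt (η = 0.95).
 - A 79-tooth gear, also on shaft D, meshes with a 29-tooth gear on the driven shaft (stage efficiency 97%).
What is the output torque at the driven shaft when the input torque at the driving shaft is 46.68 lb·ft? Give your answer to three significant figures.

23.5 lb·ft

After the belt (297/193): 46.68 × 1.5389 × 0.94 = 67.524 lb·ft
After the gear mesh (29/51): 67.524 × 0.56863 × 0.97 = 37.244 lb·ft
After the belt (56/30): 37.244 × 1.8667 × 0.95 = 66.046 lb·ft
After the gear mesh (29/79): 66.046 × 0.36709 × 0.97 = 23.517 lb·ft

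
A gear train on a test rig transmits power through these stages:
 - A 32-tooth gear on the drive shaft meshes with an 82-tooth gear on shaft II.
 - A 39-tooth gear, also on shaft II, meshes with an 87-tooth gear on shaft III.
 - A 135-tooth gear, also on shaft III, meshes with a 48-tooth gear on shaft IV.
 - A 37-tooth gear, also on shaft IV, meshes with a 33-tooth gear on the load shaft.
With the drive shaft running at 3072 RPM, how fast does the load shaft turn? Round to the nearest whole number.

1695 RPM

the drive shaft → shaft II (gear mesh, 82/32): 3072 ÷ 2.5625 = 1198.8 RPM
shaft II → shaft III (gear mesh, 87/39): 1198.8 ÷ 2.2308 = 537.41 RPM
shaft III → shaft IV (gear mesh, 48/135): 537.41 ÷ 0.35556 = 1511.5 RPM
shaft IV → the load shaft (gear mesh, 33/37): 1511.5 ÷ 0.89189 = 1694.7 RPM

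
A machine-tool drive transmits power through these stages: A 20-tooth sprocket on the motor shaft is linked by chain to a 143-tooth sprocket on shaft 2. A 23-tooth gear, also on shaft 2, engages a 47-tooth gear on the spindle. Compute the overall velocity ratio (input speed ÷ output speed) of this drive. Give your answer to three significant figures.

Each stage contributes driven/driver: chain 143/20 = 7.15, gear mesh 47/23 = 2.0435.
Overall: 7.15 × 2.0435 = 14.611.

14.6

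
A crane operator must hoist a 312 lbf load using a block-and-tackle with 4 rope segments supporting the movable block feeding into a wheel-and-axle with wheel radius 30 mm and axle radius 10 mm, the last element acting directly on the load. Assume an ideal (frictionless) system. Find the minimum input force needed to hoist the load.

26 lbf

Block-and-tackle MA = number of supporting rope parts = 4.
Wheel-and-axle MA = R/r = 30/10 = 3.
Combined ideal MA = 4 × 3 = 12.
Effort = load / MA = 312 / 12 = 26 lbf.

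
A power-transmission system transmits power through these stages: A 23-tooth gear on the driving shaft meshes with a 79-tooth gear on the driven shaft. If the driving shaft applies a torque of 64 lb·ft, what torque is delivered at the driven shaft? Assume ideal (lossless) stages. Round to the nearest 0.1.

After the gear mesh (79/23): 64 × 3.4348 = 219.83 lb·ft

219.8 lb·ft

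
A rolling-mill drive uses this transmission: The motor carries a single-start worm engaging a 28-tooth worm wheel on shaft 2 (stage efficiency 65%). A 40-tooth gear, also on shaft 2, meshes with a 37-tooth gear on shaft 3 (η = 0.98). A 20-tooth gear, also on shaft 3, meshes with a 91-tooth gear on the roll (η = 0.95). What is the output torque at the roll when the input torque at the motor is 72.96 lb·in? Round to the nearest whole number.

Worm: ratio = 28/1 = 28; torque at shaft 2 = 72.96 × 28 × 0.65 = 1327.9 lb·in.
Gear mesh: ratio = 37/40 = 0.925; torque at shaft 3 = 1327.9 × 0.925 × 0.98 = 1203.7 lb·in.
Gear mesh: ratio = 91/20 = 4.55; torque at the roll = 1203.7 × 4.55 × 0.95 = 5203.1 lb·in.

5203 lb·in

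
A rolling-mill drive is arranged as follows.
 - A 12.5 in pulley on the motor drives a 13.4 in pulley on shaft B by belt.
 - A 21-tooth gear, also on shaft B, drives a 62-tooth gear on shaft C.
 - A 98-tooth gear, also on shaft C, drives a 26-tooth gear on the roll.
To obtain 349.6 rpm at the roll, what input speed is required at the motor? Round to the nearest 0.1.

Overall ratio R = 1.072 × 2.9524 × 0.26531 = 0.83968.
Required input speed = output speed × R = 349.6 × 0.83968 = 293.55 rpm.

293.6 rpm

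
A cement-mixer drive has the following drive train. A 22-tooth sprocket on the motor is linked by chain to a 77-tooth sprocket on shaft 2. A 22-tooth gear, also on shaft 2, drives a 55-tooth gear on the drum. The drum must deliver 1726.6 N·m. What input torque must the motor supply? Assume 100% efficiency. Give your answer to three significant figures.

197 N·m

Overall ratio R = 3.5 × 2.5 = 8.75.
Input torque = output torque / R = 1726.6 / 8.75 = 197.33 N·m.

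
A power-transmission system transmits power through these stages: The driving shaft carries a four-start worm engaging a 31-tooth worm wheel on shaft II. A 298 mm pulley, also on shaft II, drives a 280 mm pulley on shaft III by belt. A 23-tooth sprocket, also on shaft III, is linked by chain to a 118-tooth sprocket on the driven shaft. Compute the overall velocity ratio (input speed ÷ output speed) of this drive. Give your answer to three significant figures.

Each stage contributes driven/driver: worm 31/4 = 7.75, belt 280/298 = 0.9396, chain 118/23 = 5.1304.
Overall: 7.75 × 0.9396 × 5.1304 = 37.359.

37.4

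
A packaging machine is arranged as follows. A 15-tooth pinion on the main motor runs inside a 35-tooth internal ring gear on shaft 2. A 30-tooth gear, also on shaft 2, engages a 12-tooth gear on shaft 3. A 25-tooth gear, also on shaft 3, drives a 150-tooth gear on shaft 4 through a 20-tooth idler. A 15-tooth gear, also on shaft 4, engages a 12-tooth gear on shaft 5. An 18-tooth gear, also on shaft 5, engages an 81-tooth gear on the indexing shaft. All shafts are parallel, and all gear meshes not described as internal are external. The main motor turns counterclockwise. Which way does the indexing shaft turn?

the main motor → shaft 2: internal mesh, same direction → CCW.
shaft 2 → shaft 3: external mesh, 1 reversal → CW.
shaft 3 → shaft 4: driver → idler → driven is 2 external meshes, 2 reversals → CW.
shaft 4 → shaft 5: external mesh, 1 reversal → CCW.
shaft 5 → the indexing shaft: external mesh, 1 reversal → CW.
5 reversals in total — an odd number — so the indexing shaft turns opposite to the main motor.

clockwise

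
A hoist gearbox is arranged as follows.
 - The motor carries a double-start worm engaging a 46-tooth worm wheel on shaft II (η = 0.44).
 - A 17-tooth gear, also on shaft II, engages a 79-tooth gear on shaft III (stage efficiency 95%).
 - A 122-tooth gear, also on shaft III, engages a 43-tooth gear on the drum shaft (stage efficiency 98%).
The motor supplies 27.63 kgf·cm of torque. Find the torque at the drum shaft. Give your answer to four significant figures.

worm 46/2 = 23 → τ = 27.63·23·0.44 = 279.62 kgf·cm
gear mesh 79/17 = 4.6471 → τ = 279.62·4.6471·0.95 = 1234.4 kgf·cm
gear mesh 43/122 = 0.35246 → τ = 1234.4·0.35246·0.98 = 426.38 kgf·cm

426.4 kgf·cm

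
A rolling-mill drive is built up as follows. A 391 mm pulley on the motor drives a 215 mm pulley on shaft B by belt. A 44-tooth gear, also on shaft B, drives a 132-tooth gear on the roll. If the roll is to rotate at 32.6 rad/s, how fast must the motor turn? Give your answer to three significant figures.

Overall ratio R = 0.54987 × 3 = 1.6496.
Required input speed = output speed × R = 32.6 × 1.6496 = 53.777 rad/s.

53.8 rad/s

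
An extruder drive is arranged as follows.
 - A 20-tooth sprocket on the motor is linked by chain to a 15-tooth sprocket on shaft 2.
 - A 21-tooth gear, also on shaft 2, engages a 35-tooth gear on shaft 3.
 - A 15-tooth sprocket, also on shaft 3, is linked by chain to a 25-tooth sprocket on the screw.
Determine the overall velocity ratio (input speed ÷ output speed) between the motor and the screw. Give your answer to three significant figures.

2.08

Each stage contributes driven/driver: chain 15/20 = 0.75, gear mesh 35/21 = 1.6667, chain 25/15 = 1.6667.
Overall: 0.75 × 1.6667 × 1.6667 = 2.0833.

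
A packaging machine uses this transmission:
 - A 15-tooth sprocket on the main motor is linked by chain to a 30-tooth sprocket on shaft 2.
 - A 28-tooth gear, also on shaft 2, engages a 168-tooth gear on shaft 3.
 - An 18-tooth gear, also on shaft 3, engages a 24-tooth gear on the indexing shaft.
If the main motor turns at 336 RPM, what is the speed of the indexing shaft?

Chain: ratio = 30/15 = 2, so shaft 2 turns at 336 / 2 = 168 RPM.
Gear mesh: ratio = 168/28 = 6, so shaft 3 turns at 168 / 6 = 28 RPM.
Gear mesh: ratio = 24/18 = 1.3333, so the indexing shaft turns at 28 / 1.3333 = 21 RPM.

21 RPM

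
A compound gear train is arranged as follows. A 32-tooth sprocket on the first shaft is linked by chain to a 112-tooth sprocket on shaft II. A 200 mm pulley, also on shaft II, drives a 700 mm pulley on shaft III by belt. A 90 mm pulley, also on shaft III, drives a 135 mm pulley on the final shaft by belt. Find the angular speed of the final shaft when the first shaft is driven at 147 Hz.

the first shaft → shaft II (chain, 112/32): 147 ÷ 3.5 = 42 Hz
shaft II → shaft III (belt, 700/200): 42 ÷ 3.5 = 12 Hz
shaft III → the final shaft (belt, 135/90): 12 ÷ 1.5 = 8 Hz

8 Hz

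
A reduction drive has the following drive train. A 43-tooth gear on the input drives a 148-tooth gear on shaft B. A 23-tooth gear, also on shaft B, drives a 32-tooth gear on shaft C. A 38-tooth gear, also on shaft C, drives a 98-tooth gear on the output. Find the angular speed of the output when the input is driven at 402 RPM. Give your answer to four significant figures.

32.55 RPM

Gear mesh: ratio = 148/43 = 3.4419, so shaft B turns at 402 / 3.4419 = 116.8 RPM.
Gear mesh: ratio = 32/23 = 1.3913, so shaft C turns at 116.8 / 1.3913 = 83.948 RPM.
Gear mesh: ratio = 98/38 = 2.5789, so the output turns at 83.948 / 2.5789 = 32.551 RPM.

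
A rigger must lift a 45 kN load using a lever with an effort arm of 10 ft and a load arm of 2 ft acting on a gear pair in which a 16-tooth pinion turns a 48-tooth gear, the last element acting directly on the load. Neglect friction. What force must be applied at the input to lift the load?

3 kN

Lever MA = effort arm / load arm = 10/2 = 5.
Gear pair MA = 48/16 = 3.
Combined ideal MA = 5 × 3 = 15.
Effort = load / MA = 45 / 15 = 3 kN.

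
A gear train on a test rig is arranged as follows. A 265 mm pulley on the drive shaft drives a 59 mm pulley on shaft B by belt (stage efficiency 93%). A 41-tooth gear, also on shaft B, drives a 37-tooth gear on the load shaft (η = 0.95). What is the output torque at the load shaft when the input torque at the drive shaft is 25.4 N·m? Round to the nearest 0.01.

belt 59/265 = 0.22264 → τ = 25.4·0.22264·0.93 = 5.2592 N·m
gear mesh 37/41 = 0.90244 → τ = 5.2592·0.90244·0.95 = 4.5088 N·m

4.51 N·m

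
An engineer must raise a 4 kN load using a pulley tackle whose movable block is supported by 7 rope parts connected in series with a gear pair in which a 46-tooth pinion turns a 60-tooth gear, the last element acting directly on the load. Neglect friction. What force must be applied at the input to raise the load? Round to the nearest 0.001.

Block-and-tackle MA = number of supporting rope parts = 7.
Gear pair MA = 60/46 = 1.3043.
Combined ideal MA = 7 × 1.3043 = 9.1304.
Effort = load / MA = 4 / 9.1304 = 0.4381 kN.

0.438 kN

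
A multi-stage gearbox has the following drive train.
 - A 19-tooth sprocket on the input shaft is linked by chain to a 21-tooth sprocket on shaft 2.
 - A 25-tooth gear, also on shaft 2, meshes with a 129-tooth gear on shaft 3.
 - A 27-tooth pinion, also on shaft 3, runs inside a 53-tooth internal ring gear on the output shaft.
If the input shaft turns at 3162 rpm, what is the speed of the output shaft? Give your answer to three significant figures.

282 rpm

chain 21/19 = 1.1053 → 3162/1.1053 = 2860.9 rpm
gear mesh 129/25 = 5.16 → 2860.9/5.16 = 554.43 rpm
internal gear 53/27 = 1.963 → 554.43/1.963 = 282.45 rpm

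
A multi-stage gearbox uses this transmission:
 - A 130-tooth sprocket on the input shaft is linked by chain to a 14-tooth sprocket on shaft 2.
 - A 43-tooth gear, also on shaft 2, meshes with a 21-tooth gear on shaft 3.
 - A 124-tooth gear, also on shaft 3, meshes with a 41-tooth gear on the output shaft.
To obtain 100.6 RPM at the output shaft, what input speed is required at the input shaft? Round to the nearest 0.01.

Overall ratio R = 0.10769 × 0.48837 × 0.33065 = 0.01739.
Required input speed = output speed × R = 100.6 × 0.01739 = 1.7494 RPM.

1.75 RPM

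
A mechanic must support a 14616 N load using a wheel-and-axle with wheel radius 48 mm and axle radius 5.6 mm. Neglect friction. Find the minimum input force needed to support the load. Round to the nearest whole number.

1705 N

Wheel-and-axle MA = R/r = 48/5.6 = 8.5714.
Effort = load / MA = 14616 / 8.5714 = 1705.2 N.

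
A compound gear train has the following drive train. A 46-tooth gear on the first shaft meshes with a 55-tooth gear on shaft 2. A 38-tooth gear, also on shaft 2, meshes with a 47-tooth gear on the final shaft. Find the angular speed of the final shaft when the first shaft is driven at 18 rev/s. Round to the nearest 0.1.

gear mesh 55/46 = 1.1957 → 18/1.1957 = 15.055 rev/s
gear mesh 47/38 = 1.2368 → 15.055/1.2368 = 12.172 rev/s

12.2 rev/s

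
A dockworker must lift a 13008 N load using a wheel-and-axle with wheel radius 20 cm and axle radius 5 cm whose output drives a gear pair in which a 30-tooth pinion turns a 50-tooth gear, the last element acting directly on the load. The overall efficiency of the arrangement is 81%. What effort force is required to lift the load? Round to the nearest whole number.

Wheel-and-axle MA = R/r = 20/5 = 4.
Gear pair MA = 50/30 = 1.6667.
Combined ideal MA = 4 × 1.6667 = 6.6667.
Actual MA = 6.6667 × 0.81 = 5.4.
Effort = load / actual MA = 13008 / 5.4 = 2408.9 N.

2409 N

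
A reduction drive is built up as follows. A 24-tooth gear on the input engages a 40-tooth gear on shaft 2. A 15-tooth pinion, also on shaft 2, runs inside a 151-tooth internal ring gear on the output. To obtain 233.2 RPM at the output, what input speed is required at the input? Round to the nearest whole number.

Overall ratio R = 1.6667 × 10.067 = 16.778.
Required input speed = output speed × R = 233.2 × 16.778 = 3912.6 RPM.

3913 RPM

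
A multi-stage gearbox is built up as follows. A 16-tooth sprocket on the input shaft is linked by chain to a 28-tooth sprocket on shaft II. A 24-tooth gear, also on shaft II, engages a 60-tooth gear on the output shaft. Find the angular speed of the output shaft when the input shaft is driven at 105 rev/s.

24 rev/s

chain 28/16 = 1.75 → 105/1.75 = 60 rev/s
gear mesh 60/24 = 2.5 → 60/2.5 = 24 rev/s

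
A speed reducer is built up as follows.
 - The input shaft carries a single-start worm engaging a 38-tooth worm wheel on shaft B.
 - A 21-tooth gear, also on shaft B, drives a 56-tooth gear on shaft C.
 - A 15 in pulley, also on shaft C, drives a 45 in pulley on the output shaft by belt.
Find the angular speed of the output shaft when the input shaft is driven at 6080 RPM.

20 RPM

worm 38/1 = 38 → 6080/38 = 160 RPM
gear mesh 56/21 = 2.6667 → 160/2.6667 = 60 RPM
belt 45/15 = 3 → 60/3 = 20 RPM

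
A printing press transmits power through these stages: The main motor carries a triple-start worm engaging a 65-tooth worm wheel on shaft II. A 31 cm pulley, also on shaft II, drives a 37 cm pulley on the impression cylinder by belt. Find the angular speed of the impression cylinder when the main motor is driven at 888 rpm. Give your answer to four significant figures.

34.34 rpm

the main motor → shaft II (worm, 65/3): 888 ÷ 21.667 = 40.985 rpm
shaft II → the impression cylinder (belt, 37/31): 40.985 ÷ 1.1935 = 34.338 rpm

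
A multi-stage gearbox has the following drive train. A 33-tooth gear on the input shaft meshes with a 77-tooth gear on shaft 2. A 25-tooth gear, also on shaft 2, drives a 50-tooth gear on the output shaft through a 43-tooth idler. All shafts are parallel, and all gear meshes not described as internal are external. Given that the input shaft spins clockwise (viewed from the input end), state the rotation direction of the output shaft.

the input shaft → shaft 2: external mesh, 1 reversal → CCW.
shaft 2 → the output shaft: driver → idler → driven is 2 external meshes, 2 reversals → CCW.
3 reversals in total — an odd number — so the output shaft turns opposite to the input shaft.

counterclockwise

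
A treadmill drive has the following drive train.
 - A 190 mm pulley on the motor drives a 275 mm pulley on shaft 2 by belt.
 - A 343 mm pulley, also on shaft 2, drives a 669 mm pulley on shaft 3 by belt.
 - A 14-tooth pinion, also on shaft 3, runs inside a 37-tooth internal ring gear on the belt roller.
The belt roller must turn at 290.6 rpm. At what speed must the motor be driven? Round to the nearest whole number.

2168 rpm

Overall ratio R = 1.4474 × 1.9504 × 2.6429 = 7.4608.
Required input speed = output speed × R = 290.6 × 7.4608 = 2168.1 rpm.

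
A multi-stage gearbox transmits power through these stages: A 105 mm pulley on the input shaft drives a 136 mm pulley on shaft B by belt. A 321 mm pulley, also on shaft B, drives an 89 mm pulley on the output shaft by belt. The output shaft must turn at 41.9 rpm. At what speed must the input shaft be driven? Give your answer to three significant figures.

Overall ratio R = 1.2952 × 0.27726 = 0.35912.
Required input speed = output speed × R = 41.9 × 0.35912 = 15.047 rpm.

15.0 rpm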